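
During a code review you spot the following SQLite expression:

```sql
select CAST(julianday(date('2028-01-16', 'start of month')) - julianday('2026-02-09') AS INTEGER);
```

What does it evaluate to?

`start of month` rewinds 2028-01-16 to 2028-01-01.
19 days remain in February 2026 after the 9th (28 − 9).
Full months from March 2026 through December 2027 contribute their day counts.
Then 1 day into January 2028.
Total: 19 + 31 + 30 + 31 + 30 + 31 + 31 + 30 + 31 + 30 + 31 + 31 + 28 + 31 + 30 + 31 + 30 + 31 + 31 + 30 + 31 + 30 + 31 + 1 = 691.

691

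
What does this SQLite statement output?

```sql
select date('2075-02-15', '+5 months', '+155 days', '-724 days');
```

2073-12-23

Adding +5 months to 2075-02-15 gives 2075-07-15.
Applying '+155 days' to 2075-07-15: counting 155 days forward gives 2075-12-17.
Applying '-724 days' to 2075-12-17: counting 724 days back gives 2073-12-23.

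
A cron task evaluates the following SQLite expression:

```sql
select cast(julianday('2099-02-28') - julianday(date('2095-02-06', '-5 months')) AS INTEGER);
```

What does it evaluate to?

1636

Adding -5 months to 2095-02-06 gives 2094-09-06.
24 days remain in September 2094 after the 6th (30 − 6).
Full months from October 2094 through January 2099 contribute their day counts.
Then 28 days into February 2099.
Total: 24 + 31 + 30 + 31 + 31 + 28 + 31 + 30 + 31 + 30 + 31 + 31 + 30 + 31 + 30 + 31 + 31 + 29 + 31 + 30 + 31 + 30 + 31 + 31 + 30 + 31 + 30 + 31 + 31 + 28 + 31 + 30 + 31 + 30 + 31 + 31 + 30 + 31 + 30 + 31 + 31 + 28 + 31 + 30 + 31 + 30 + 31 + 31 + 30 + 31 + 30 + 31 + 31 + 28 = 1636.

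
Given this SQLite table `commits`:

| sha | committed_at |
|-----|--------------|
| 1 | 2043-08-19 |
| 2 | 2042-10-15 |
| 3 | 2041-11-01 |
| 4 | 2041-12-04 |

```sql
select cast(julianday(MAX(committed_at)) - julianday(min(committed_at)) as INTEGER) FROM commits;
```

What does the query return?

656

MIN = 2041-11-01, MAX = 2043-08-19.
29 days remain in November 2041 after the 1st (30 − 1).
Full months from December 2041 through July 2043 contribute their day counts.
Then 19 days into August 2043.
Total: 29 + 31 + 31 + 28 + 31 + 30 + 31 + 30 + 31 + 31 + 30 + 31 + 30 + 31 + 31 + 28 + 31 + 30 + 31 + 30 + 31 + 19 = 656.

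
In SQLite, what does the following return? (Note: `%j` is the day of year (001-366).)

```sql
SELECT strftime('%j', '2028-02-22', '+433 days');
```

First apply '+433 days': 2028-02-22 → 2029-04-30.
Day-of-year for 2029-04-30: days since 2029-01-01 inclusive = 120, zero-padded to 120.

120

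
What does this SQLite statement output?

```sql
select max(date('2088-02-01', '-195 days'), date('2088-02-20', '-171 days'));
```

date('2088-02-01', '-195 days') → 2087-07-21.
date('2088-02-20', '-171 days') → 2087-09-02.
Later of the two is 2087-09-02.

2087-09-02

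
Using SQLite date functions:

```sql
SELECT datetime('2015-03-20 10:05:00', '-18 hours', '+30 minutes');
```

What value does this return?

2015-03-19 16:35:00

-18 hours from 2015-03-20 10:05:00 is 2015-03-19 16:05:00 (crosses midnight).
+30 minutes from 2015-03-19 16:05:00 is 2015-03-19 16:35:00.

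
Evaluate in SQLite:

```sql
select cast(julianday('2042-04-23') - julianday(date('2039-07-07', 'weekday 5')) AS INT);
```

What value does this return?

1020

`weekday 5` advances to the next Friday; 2039-07-07 is a Thursday, so it moves forward to 2039-07-08.
23 days remain in July 2039 after the 8th (31 − 8).
Full months from August 2039 through March 2042 contribute their day counts.
Then 23 days into April 2042.
Total: 23 + 31 + 30 + 31 + 30 + 31 + 31 + 29 + 31 + 30 + 31 + 30 + 31 + 31 + 30 + 31 + 30 + 31 + 31 + 28 + 31 + 30 + 31 + 30 + 31 + 31 + 30 + 31 + 30 + 31 + 31 + 28 + 31 + 23 = 1020.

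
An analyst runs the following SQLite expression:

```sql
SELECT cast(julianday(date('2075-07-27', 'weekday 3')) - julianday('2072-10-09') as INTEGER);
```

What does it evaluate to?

1025

`weekday 3` advances to the next Wednesday; 2075-07-27 is a Saturday, so it moves forward to 2075-07-31.
22 days remain in October 2072 after the 9th (31 − 9).
Full months from November 2072 through June 2075 contribute their day counts.
Then 31 days into July 2075.
Total: 22 + 30 + 31 + 31 + 28 + 31 + 30 + 31 + 30 + 31 + 31 + 30 + 31 + 30 + 31 + 31 + 28 + 31 + 30 + 31 + 30 + 31 + 31 + 30 + 31 + 30 + 31 + 31 + 28 + 31 + 30 + 31 + 30 + 31 = 1025.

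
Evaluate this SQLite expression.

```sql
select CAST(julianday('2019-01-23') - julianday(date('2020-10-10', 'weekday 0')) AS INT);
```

`weekday 0` advances to the next Sunday; 2020-10-10 is a Saturday, so it moves forward to 2020-10-11.
8 days remain in January 2019 after the 23rd (31 − 23).
Full months from February 2019 through September 2020 contribute their day counts.
Then 11 days into October 2020.
Total: 8 + 28 + 31 + 30 + 31 + 30 + 31 + 31 + 30 + 31 + 30 + 31 + 31 + 29 + 31 + 30 + 31 + 30 + 31 + 31 + 30 + 11 = 627.
The subtraction is earlier − later, so the result is −627 → -627.

-627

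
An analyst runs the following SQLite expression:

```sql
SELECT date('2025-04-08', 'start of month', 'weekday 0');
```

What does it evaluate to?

2025-04-06

`start of month` rewinds 2025-04-08 to 2025-04-01.
`weekday 0` advances to the next Sunday; 2025-04-01 is a Tuesday, so it moves forward to 2025-04-06.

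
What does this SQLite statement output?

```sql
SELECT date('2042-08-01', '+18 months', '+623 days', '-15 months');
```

2044-07-16

Adding +18 months to 2042-08-01 gives 2044-02-01.
Applying '+623 days' to 2044-02-01: counting 623 days forward gives 2045-10-16.
Adding -15 months to 2045-10-16 gives 2044-07-16.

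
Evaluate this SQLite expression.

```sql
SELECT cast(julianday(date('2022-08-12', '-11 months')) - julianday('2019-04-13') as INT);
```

Adding -11 months to 2022-08-12 gives 2021-09-12.
17 days remain in April 2019 after the 13th (30 − 13).
Full months from May 2019 through August 2021 contribute their day counts.
Then 12 days into September 2021.
Total: 17 + 31 + 30 + 31 + 31 + 30 + 31 + 30 + 31 + 31 + 29 + 31 + 30 + 31 + 30 + 31 + 31 + 30 + 31 + 30 + 31 + 31 + 28 + 31 + 30 + 31 + 30 + 31 + 31 + 12 = 883.

883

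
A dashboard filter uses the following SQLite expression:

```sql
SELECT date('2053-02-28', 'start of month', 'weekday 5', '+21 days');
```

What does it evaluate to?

2053-02-28

`start of month` rewinds 2053-02-28 to 2053-02-01.
`weekday 5` advances to the next Friday; 2053-02-01 is a Saturday, so it moves forward to 2053-02-07.
Advancing 21 more days within February lands on 2053-02-28.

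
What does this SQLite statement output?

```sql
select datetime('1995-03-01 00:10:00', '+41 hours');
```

1995-03-02 17:10:00

+41 hours from 1995-03-01 00:10:00 is 1995-03-02 17:10:00 (crosses midnight).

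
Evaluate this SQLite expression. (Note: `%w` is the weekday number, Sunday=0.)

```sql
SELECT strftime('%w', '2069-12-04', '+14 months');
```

3

First apply '+14 months': 2069-12-04 → 2071-02-04.
2071-02-04 is a Wednesday; with Sunday=0 that is 3.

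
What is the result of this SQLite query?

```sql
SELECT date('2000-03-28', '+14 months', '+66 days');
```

2001-08-02

Adding +14 months to 2000-03-28 gives 2001-05-28.
Applying '+66 days' to 2001-05-28: counting 66 days forward gives 2001-08-02.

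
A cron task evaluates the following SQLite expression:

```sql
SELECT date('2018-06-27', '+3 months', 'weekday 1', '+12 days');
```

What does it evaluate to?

2018-10-13

Adding +3 months to 2018-06-27 gives 2018-09-27.
`weekday 1` advances to the next Monday; 2018-09-27 is a Thursday, so it moves forward to 2018-10-01.
Advancing 12 more days within October lands on 2018-10-13.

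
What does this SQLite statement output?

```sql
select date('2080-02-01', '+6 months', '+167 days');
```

Adding +6 months to 2080-02-01 gives 2080-08-01.
Applying '+167 days' to 2080-08-01: counting 167 days forward gives 2081-01-15.

2081-01-15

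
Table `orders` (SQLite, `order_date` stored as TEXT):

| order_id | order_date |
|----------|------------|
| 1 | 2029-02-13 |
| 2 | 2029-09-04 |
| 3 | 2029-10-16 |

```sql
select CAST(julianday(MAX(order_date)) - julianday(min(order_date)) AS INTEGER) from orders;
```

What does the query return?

245

MIN = 2029-02-13, MAX = 2029-10-16.
15 days remain in February 2029 after the 13th (28 − 13).
Full months from March 2029 through September 2029 contribute their day counts.
Then 16 days into October 2029.
Total: 15 + 31 + 30 + 31 + 30 + 31 + 31 + 30 + 16 = 245.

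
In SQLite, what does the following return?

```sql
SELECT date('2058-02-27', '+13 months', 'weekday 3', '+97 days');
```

2059-07-08

Adding +13 months to 2058-02-27 gives 2059-03-27.
`weekday 3` advances to the next Wednesday; 2059-03-27 is a Thursday, so it moves forward to 2059-04-02.
Applying '+97 days' to 2059-04-02: counting 97 days forward gives 2059-07-08.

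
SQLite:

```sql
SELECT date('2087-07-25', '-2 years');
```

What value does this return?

Adding -2 years to 2087-07-25 gives 2085-07-25.

2085-07-25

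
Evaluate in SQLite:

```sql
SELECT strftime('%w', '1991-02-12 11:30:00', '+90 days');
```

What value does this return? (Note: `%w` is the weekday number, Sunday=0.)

First apply '+90 days': 1991-02-12 11:30:00 → 1991-05-13 11:30:00.
1991-05-13 is a Monday; with Sunday=0 that is 1.

1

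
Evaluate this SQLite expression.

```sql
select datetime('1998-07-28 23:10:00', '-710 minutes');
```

710 minutes = 11h 50m; -710 minutes from 1998-07-28 23:10:00 is 1998-07-28 11:20:00.

1998-07-28 11:20:00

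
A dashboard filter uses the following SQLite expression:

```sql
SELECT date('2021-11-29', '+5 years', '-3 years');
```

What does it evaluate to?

2023-11-29

Adding +5 years to 2021-11-29 gives 2026-11-29.
Adding -3 years to 2026-11-29 gives 2023-11-29.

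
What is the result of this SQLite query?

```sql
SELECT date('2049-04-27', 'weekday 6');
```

2049-05-01

`weekday 6` advances to the next Saturday; 2049-04-27 is a Tuesday, so it moves forward to 2049-05-01.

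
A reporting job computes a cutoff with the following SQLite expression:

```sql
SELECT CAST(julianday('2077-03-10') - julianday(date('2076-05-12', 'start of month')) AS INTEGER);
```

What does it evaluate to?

`start of month` rewinds 2076-05-12 to 2076-05-01.
30 days remain in May 2076 after the 1st (31 − 1).
Full months from June 2076 through February 2077 contribute their day counts.
Then 10 days into March 2077.
Total: 30 + 30 + 31 + 31 + 30 + 31 + 30 + 31 + 31 + 28 + 10 = 313.

313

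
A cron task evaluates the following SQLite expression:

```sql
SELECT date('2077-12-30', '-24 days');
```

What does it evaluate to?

Going back 24 days within December lands on 2077-12-06.

2077-12-06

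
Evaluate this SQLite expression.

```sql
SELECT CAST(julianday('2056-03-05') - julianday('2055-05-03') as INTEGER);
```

307

28 days remain in May 2055 after the 3rd (31 − 3).
Full months from June 2055 through February 2056 contribute their day counts.
Then 5 days into March 2056.
Total: 28 + 30 + 31 + 31 + 30 + 31 + 30 + 31 + 31 + 29 + 5 = 307.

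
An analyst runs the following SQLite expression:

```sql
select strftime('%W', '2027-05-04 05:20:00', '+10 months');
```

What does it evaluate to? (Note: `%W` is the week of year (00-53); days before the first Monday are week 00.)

09

First apply '+10 months': 2027-05-04 05:20:00 → 2028-03-04 05:20:00.
2028-03-04 is a Saturday. SQLite's %W counts Mondays since the year started; the result is 09.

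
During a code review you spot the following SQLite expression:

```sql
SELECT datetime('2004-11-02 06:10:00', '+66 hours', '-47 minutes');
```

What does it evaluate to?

2004-11-04 23:23:00

+66 hours from 2004-11-02 06:10:00 is 2004-11-05 00:10:00 (crosses midnight).
-47 minutes from 2004-11-05 00:10:00 is 2004-11-04 23:23:00.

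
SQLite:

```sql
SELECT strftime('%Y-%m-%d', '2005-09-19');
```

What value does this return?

`%Y-%m-%d` extracts the ISO date: 2005-09-19.

2005-09-19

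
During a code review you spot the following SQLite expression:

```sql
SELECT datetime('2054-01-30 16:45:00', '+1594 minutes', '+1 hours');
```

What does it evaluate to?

2054-01-31 20:19:00

1594 minutes = 26h 34m; +1594 minutes from 2054-01-30 16:45:00 is 2054-01-31 19:19:00 (crosses midnight).
+1 hours from 2054-01-31 19:19:00 is 2054-01-31 20:19:00.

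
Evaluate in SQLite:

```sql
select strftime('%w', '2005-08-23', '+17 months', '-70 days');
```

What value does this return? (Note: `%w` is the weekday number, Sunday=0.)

First apply '+17 months', '-70 days': 2005-08-23 → 2006-11-14.
2006-11-14 is a Tuesday; with Sunday=0 that is 2.

2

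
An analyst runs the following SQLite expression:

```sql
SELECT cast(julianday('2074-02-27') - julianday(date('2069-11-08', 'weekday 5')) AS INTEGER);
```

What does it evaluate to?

`weekday 5` advances to the next Friday; 2069-11-08 is already a Friday, so it stays at 2069-11-08.
22 days remain in November 2069 after the 8th (30 − 8).
Full months from December 2069 through January 2074 contribute their day counts.
Then 27 days into February 2074.
Total: 22 + 31 + 31 + 28 + 31 + 30 + 31 + 30 + 31 + 31 + 30 + 31 + 30 + 31 + 31 + 28 + 31 + 30 + 31 + 30 + 31 + 31 + 30 + 31 + 30 + 31 + 31 + 29 + 31 + 30 + 31 + 30 + 31 + 31 + 30 + 31 + 30 + 31 + 31 + 28 + 31 + 30 + 31 + 30 + 31 + 31 + 30 + 31 + 30 + 31 + 31 + 27 = 1572.

1572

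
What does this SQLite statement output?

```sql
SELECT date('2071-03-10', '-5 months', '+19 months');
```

2072-05-10

Adding -5 months to 2071-03-10 gives 2070-10-10.
Adding +19 months to 2070-10-10 gives 2072-05-10.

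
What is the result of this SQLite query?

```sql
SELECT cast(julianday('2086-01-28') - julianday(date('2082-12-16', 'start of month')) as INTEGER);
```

`start of month` rewinds 2082-12-16 to 2082-12-01.
30 days remain in December 2082 after the 1st (31 − 1).
Full months from January 2083 through December 2085 contribute their day counts.
Then 28 days into January 2086.
Total: 30 + 31 + 28 + 31 + 30 + 31 + 30 + 31 + 31 + 30 + 31 + 30 + 31 + 31 + 29 + 31 + 30 + 31 + 30 + 31 + 31 + 30 + 31 + 30 + 31 + 31 + 28 + 31 + 30 + 31 + 30 + 31 + 31 + 30 + 31 + 30 + 31 + 28 = 1154.

1154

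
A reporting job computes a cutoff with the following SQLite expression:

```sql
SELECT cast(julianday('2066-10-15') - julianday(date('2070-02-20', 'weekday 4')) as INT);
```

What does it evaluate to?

`weekday 4` advances to the next Thursday; 2070-02-20 is already a Thursday, so it stays at 2070-02-20.
16 days remain in October 2066 after the 15th (31 − 15).
Full months from November 2066 through January 2070 contribute their day counts.
Then 20 days into February 2070.
Total: 16 + 30 + 31 + 31 + 28 + 31 + 30 + 31 + 30 + 31 + 31 + 30 + 31 + 30 + 31 + 31 + 29 + 31 + 30 + 31 + 30 + 31 + 31 + 30 + 31 + 30 + 31 + 31 + 28 + 31 + 30 + 31 + 30 + 31 + 31 + 30 + 31 + 30 + 31 + 31 + 20 = 1224.
The subtraction is earlier − later, so the result is −1224 → -1224.

-1224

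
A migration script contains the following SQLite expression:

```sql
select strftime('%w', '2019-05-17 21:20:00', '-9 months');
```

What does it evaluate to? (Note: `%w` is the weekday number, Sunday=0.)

First apply '-9 months': 2019-05-17 21:20:00 → 2018-08-17 21:20:00.
2018-08-17 is a Friday; with Sunday=0 that is 5.

5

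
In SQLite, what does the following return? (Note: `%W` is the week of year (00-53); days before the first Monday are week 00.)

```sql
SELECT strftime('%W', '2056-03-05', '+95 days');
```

23

First apply '+95 days': 2056-03-05 → 2056-06-08.
2056-06-08 is a Thursday. SQLite's %W counts Mondays since the year started; the result is 23.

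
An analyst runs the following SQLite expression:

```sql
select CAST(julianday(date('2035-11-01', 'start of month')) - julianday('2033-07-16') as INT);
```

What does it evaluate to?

`start of month` rewinds 2035-11-01 to 2035-11-01.
15 days remain in July 2033 after the 16th (31 − 16).
Full months from August 2033 through October 2035 contribute their day counts.
Then 1 day into November 2035.
Total: 15 + 31 + 30 + 31 + 30 + 31 + 31 + 28 + 31 + 30 + 31 + 30 + 31 + 31 + 30 + 31 + 30 + 31 + 31 + 28 + 31 + 30 + 31 + 30 + 31 + 31 + 30 + 31 + 1 = 838.

838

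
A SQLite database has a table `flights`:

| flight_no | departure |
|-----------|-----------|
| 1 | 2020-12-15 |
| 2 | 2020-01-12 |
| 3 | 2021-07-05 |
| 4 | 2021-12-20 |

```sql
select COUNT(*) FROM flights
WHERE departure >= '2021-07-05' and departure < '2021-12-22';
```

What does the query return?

Rows in [2021-07-05, 2021-12-22): 2021-07-05, 2021-12-20 → 2 rows.

2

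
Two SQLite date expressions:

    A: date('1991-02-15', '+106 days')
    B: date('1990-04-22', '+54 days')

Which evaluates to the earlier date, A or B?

B

A = 1991-06-01.
B = 1990-06-15.
B is earlier.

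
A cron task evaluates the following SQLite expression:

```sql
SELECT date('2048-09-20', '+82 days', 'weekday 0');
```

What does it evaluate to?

Applying '+82 days' to 2048-09-20: counting 82 days forward gives 2048-12-11.
`weekday 0` advances to the next Sunday; 2048-12-11 is a Friday, so it moves forward to 2048-12-13.

2048-12-13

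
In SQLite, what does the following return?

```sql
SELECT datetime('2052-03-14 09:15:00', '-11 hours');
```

2052-03-13 22:15:00

-11 hours from 2052-03-14 09:15:00 is 2052-03-13 22:15:00 (crosses midnight).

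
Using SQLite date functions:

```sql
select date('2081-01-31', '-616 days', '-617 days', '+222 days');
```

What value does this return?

Applying '-616 days' to 2081-01-31: counting 616 days back gives 2079-05-26.
Applying '-617 days' to 2079-05-26: counting 617 days back gives 2077-09-16.
Applying '+222 days' to 2077-09-16: counting 222 days forward gives 2078-04-26.

2078-04-26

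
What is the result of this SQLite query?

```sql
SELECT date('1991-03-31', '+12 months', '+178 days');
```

1992-09-25

Adding +12 months to 1991-03-31 gives 1992-03-31.
Applying '+178 days' to 1992-03-31: counting 178 days forward gives 1992-09-25.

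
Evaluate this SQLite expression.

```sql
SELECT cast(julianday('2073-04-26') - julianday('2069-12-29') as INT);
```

2 days remain in December 2069 after the 29th (31 − 29).
Full months from January 2070 through March 2073 contribute their day counts.
Then 26 days into April 2073.
Total: 2 + 31 + 28 + 31 + 30 + 31 + 30 + 31 + 31 + 30 + 31 + 30 + 31 + 31 + 28 + 31 + 30 + 31 + 30 + 31 + 31 + 30 + 31 + 30 + 31 + 31 + 29 + 31 + 30 + 31 + 30 + 31 + 31 + 30 + 31 + 30 + 31 + 31 + 28 + 31 + 26 = 1214.

1214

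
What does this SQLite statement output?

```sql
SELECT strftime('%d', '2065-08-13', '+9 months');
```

13

First apply '+9 months': 2065-08-13 → 2066-05-13.
`%d` extracts the 2-digit day of month: 13.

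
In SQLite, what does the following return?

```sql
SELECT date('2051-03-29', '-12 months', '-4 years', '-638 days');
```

2044-06-29

Adding -12 months to 2051-03-29 gives 2050-03-29.
Adding -4 years to 2050-03-29 gives 2046-03-29.
Applying '-638 days' to 2046-03-29: counting 638 days back gives 2044-06-29.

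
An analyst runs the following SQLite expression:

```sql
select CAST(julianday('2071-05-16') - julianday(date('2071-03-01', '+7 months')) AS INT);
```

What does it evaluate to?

-138

Adding +7 months to 2071-03-01 gives 2071-10-01.
15 days remain in May 2071 after the 16th (31 − 16).
June 2071: 30 days.
July 2071: 31 days.
August 2071: 31 days.
September 2071: 30 days.
Then 1 day into October 2071.
Total: 15 + 30 + 31 + 31 + 30 + 1 = 138.
The subtraction is earlier − later, so the result is −138 → -138.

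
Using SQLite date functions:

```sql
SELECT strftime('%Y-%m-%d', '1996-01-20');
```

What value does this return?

1996-01-20

`%Y-%m-%d` extracts the ISO date: 1996-01-20.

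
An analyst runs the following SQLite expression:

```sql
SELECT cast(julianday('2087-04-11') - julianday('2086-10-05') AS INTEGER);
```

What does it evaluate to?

26 days remain in October 2086 after the 5th (31 − 5).
November 2086: 30 days.
December 2086: 31 days.
January 2087: 31 days.
February 2087: 28 days.
March 2087: 31 days.
Then 11 days into April 2087.
Total: 26 + 30 + 31 + 31 + 28 + 31 + 11 = 188.

188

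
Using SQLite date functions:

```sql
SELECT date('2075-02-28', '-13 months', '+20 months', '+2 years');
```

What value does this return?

2077-09-28

Adding -13 months to 2075-02-28 gives 2074-01-28.
Adding +20 months to 2074-01-28 gives 2075-09-28.
Adding +2 years to 2075-09-28 gives 2077-09-28.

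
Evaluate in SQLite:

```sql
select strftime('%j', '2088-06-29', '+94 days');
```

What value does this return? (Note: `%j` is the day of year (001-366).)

First apply '+94 days': 2088-06-29 → 2088-10-01.
Day-of-year for 2088-10-01: days since 2088-01-01 inclusive = 275, zero-padded to 275.

275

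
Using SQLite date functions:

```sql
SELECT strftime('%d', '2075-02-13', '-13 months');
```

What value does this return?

First apply '-13 months': 2075-02-13 → 2074-01-13.
`%d` extracts the 2-digit day of month: 13.

13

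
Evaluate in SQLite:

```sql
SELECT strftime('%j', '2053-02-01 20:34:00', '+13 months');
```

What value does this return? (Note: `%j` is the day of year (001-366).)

First apply '+13 months': 2053-02-01 20:34:00 → 2054-03-01 20:34:00.
Day-of-year for 2054-03-01: days since 2054-01-01 inclusive = 60, zero-padded to 060.

060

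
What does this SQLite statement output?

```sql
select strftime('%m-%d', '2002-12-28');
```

`%m-%d` extracts the month-day: 12-28.

12-28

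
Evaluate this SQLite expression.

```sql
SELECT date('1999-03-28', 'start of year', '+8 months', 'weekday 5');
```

`start of year` rewinds 1999-03-28 to 1999-01-01.
Adding +8 months to 1999-01-01 gives 1999-09-01.
`weekday 5` advances to the next Friday; 1999-09-01 is a Wednesday, so it moves forward to 1999-09-03.

1999-09-03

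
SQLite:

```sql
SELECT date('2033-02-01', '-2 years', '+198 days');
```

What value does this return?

2031-08-18

Adding -2 years to 2033-02-01 gives 2031-02-01.
Applying '+198 days' to 2031-02-01: counting 198 days forward gives 2031-08-18.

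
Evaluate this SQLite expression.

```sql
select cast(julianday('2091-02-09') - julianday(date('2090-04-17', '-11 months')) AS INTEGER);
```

Adding -11 months to 2090-04-17 gives 2089-05-17.
14 days remain in May 2089 after the 17th (31 − 17).
Full months from June 2089 through January 2091 contribute their day counts.
Then 9 days into February 2091.
Total: 14 + 30 + 31 + 31 + 30 + 31 + 30 + 31 + 31 + 28 + 31 + 30 + 31 + 30 + 31 + 31 + 30 + 31 + 30 + 31 + 31 + 9 = 633.

633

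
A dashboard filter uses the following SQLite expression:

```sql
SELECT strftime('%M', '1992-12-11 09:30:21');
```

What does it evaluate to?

`%M` extracts the 2-digit minute: 30.

30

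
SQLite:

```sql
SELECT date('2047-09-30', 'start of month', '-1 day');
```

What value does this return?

`start of month` rewinds 2047-09-30 to 2047-09-01.
Going back 1 day from 2047-09-01 reaches 2047-08-31 (last day of August, 31 days).

2047-08-31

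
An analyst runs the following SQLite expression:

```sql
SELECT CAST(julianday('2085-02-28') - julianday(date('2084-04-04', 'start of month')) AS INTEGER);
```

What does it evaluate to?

`start of month` rewinds 2084-04-04 to 2084-04-01.
29 days remain in April 2084 after the 1st (30 − 1).
Full months from May 2084 through January 2085 contribute their day counts.
Then 28 days into February 2085.
Total: 29 + 31 + 30 + 31 + 31 + 30 + 31 + 30 + 31 + 31 + 28 = 333.

333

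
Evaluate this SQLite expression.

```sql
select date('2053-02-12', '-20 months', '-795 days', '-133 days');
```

Adding -20 months to 2053-02-12 gives 2051-06-12.
Applying '-795 days' to 2051-06-12: counting 795 days back gives 2049-04-08.
Applying '-133 days' to 2049-04-08: counting 133 days back gives 2048-11-26.

2048-11-26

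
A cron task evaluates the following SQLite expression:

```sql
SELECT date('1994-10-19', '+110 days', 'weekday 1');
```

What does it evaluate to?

1995-02-06

Applying '+110 days' to 1994-10-19: counting 110 days forward gives 1995-02-06.
`weekday 1` advances to the next Monday; 1995-02-06 is already a Monday, so it stays at 1995-02-06.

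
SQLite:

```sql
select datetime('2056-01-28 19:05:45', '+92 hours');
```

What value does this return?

2056-02-01 15:05:45

+92 hours from 2056-01-28 19:05:45 is 2056-02-01 15:05:45 (crosses midnight).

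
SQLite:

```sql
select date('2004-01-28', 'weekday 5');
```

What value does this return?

`weekday 5` advances to the next Friday; 2004-01-28 is a Wednesday, so it moves forward to 2004-01-30.

2004-01-30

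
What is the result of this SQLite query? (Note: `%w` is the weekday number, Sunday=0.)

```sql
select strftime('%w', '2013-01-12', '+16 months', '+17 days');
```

First apply '+16 months', '+17 days': 2013-01-12 → 2014-05-29.
2014-05-29 is a Thursday; with Sunday=0 that is 4.

4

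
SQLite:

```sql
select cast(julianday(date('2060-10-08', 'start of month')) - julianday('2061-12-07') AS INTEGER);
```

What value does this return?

`start of month` rewinds 2060-10-08 to 2060-10-01.
30 days remain in October 2060 after the 1st (31 − 1).
Full months from November 2060 through November 2061 contribute their day counts.
Then 7 days into December 2061.
Total: 30 + 30 + 31 + 31 + 28 + 31 + 30 + 31 + 30 + 31 + 31 + 30 + 31 + 30 + 7 = 432.
The subtraction is earlier − later, so the result is −432 → -432.

-432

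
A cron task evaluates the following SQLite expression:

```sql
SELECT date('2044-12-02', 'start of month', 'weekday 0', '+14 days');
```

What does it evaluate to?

2044-12-18

`start of month` rewinds 2044-12-02 to 2044-12-01.
`weekday 0` advances to the next Sunday; 2044-12-01 is a Thursday, so it moves forward to 2044-12-04.
Advancing 14 more days within December lands on 2044-12-18.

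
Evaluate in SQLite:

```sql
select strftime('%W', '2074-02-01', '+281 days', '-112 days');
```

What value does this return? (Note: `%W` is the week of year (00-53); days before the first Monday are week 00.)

First apply '+281 days', '-112 days': 2074-02-01 → 2074-07-20.
2074-07-20 is a Friday. SQLite's %W counts Mondays since the year started; the result is 29.

29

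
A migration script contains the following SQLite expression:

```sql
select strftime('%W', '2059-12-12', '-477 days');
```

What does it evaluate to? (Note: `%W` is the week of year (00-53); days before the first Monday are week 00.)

First apply '-477 days': 2059-12-12 → 2058-08-22.
2058-08-22 is a Thursday. SQLite's %W counts Mondays since the year started; the result is 33.

33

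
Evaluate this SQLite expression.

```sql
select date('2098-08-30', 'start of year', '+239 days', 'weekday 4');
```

`start of year` rewinds 2098-08-30 to 2098-01-01.
Applying '+239 days' to 2098-01-01: counting 239 days forward gives 2098-08-28.
`weekday 4` advances to the next Thursday; 2098-08-28 is already a Thursday, so it stays at 2098-08-28.

2098-08-28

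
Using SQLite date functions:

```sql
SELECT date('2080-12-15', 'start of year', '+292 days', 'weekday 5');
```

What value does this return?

2080-10-25

`start of year` rewinds 2080-12-15 to 2080-01-01.
Applying '+292 days' to 2080-01-01: counting 292 days forward gives 2080-10-19.
`weekday 5` advances to the next Friday; 2080-10-19 is a Saturday, so it moves forward to 2080-10-25.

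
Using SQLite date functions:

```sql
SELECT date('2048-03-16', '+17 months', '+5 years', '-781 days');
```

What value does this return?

Adding +17 months to 2048-03-16 gives 2049-08-16.
Adding +5 years to 2049-08-16 gives 2054-08-16.
Applying '-781 days' to 2054-08-16: counting 781 days back gives 2052-06-26.

2052-06-26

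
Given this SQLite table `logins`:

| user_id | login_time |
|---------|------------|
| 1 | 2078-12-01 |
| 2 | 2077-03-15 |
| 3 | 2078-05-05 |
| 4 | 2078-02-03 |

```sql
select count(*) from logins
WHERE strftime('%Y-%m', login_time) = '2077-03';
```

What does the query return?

Rows with year-month 2077-03: 2077-03-15 → 1.

1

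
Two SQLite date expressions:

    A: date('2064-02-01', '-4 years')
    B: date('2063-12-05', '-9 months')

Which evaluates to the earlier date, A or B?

A = 2060-02-01.
B = 2063-03-05.
A is earlier.

A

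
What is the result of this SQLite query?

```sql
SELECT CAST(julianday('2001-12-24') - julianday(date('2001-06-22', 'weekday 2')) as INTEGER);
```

`weekday 2` advances to the next Tuesday; 2001-06-22 is a Friday, so it moves forward to 2001-06-26.
4 days remain in June 2001 after the 26th (30 − 26).
July 2001: 31 days.
August 2001: 31 days.
September 2001: 30 days.
October 2001: 31 days.
November 2001: 30 days.
Then 24 days into December 2001.
Total: 4 + 31 + 31 + 30 + 31 + 30 + 24 = 181.

181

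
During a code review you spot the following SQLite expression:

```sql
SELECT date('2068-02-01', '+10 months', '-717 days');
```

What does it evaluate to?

2066-12-15

Adding +10 months to 2068-02-01 gives 2068-12-01.
Applying '-717 days' to 2068-12-01: counting 717 days back gives 2066-12-15.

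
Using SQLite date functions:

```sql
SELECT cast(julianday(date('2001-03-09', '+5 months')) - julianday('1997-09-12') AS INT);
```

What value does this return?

1427

Adding +5 months to 2001-03-09 gives 2001-08-09.
18 days remain in September 1997 after the 12th (30 − 12).
Full months from October 1997 through July 2001 contribute their day counts.
Then 9 days into August 2001.
Total: 18 + 31 + 30 + 31 + 31 + 28 + 31 + 30 + 31 + 30 + 31 + 31 + 30 + 31 + 30 + 31 + 31 + 28 + 31 + 30 + 31 + 30 + 31 + 31 + 30 + 31 + 30 + 31 + 31 + 29 + 31 + 30 + 31 + 30 + 31 + 31 + 30 + 31 + 30 + 31 + 31 + 28 + 31 + 30 + 31 + 30 + 31 + 9 = 1427.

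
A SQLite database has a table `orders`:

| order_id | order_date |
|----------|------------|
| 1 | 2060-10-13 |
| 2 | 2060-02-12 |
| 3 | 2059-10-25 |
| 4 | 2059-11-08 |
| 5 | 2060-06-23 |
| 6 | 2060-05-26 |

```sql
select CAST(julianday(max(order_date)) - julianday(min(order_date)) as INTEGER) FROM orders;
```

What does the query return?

MIN = 2059-10-25, MAX = 2060-10-13.
6 days remain in October 2059 after the 25th (31 − 25).
Full months from November 2059 through September 2060 contribute their day counts.
Then 13 days into October 2060.
Total: 6 + 30 + 31 + 31 + 29 + 31 + 30 + 31 + 30 + 31 + 31 + 30 + 13 = 354.

354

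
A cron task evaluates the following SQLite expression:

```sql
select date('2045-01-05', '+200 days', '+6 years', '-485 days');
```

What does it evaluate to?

2050-03-26

Applying '+200 days' to 2045-01-05: counting 200 days forward gives 2045-07-24.
Adding +6 years to 2045-07-24 gives 2051-07-24.
Applying '-485 days' to 2051-07-24: counting 485 days back gives 2050-03-26.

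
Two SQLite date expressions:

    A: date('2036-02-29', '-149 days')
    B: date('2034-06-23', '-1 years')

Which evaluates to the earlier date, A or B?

B

A = 2035-10-03.
B = 2033-06-23.
B is earlier.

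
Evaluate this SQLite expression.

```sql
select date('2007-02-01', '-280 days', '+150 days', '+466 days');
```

Applying '-280 days' to 2007-02-01: counting 280 days back gives 2006-04-27.
Applying '+150 days' to 2006-04-27: counting 150 days forward gives 2006-09-24.
Applying '+466 days' to 2006-09-24: counting 466 days forward gives 2008-01-03.

2008-01-03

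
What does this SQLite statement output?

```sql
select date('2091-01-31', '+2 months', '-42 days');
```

Adding +2 months to 2091-01-31 gives 2091-03-31.
Applying '-42 days' to 2091-03-31: counting 42 days back gives 2091-02-17.

2091-02-17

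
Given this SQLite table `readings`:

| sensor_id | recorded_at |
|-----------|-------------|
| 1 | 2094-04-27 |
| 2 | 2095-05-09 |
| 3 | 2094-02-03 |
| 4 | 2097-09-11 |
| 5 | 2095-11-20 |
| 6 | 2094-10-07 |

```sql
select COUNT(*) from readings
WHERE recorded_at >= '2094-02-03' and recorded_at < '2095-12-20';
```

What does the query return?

5

Rows in [2094-02-03, 2095-12-20): 2094-04-27, 2095-05-09, 2094-02-03, 2095-11-20, 2094-10-07 → 5 rows.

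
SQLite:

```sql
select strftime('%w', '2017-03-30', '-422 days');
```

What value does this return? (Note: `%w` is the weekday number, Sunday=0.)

2

First apply '-422 days': 2017-03-30 → 2016-02-02.
2016-02-02 is a Tuesday; with Sunday=0 that is 2.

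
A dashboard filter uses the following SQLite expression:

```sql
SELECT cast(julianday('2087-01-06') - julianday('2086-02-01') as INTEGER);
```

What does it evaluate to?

339

27 days remain in February 2086 after the 1st (28 − 1).
Full months from March 2086 through December 2086 contribute their day counts.
Then 6 days into January 2087.
Total: 27 + 31 + 30 + 31 + 30 + 31 + 31 + 30 + 31 + 30 + 31 + 6 = 339.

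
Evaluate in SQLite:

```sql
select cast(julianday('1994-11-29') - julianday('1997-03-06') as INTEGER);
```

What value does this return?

1 day remains in November 1994 after the 29th (30 − 29).
Full months from December 1994 through February 1997 contribute their day counts.
Then 6 days into March 1997.
Total: 1 + 31 + 31 + 28 + 31 + 30 + 31 + 30 + 31 + 31 + 30 + 31 + 30 + 31 + 31 + 29 + 31 + 30 + 31 + 30 + 31 + 31 + 30 + 31 + 30 + 31 + 31 + 28 + 6 = 828.
The subtraction is earlier − later, so the result is −828 → -828.

-828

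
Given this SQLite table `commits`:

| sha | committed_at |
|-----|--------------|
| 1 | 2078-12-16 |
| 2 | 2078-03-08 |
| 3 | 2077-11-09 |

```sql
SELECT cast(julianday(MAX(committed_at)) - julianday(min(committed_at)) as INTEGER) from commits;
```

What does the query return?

402

MIN = 2077-11-09, MAX = 2078-12-16.
21 days remain in November 2077 after the 9th (30 − 9).
Full months from December 2077 through November 2078 contribute their day counts.
Then 16 days into December 2078.
Total: 21 + 31 + 31 + 28 + 31 + 30 + 31 + 30 + 31 + 31 + 30 + 31 + 30 + 16 = 402.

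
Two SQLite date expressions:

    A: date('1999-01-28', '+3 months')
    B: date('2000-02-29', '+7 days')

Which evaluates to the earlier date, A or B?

A

A = 1999-04-28.
B = 2000-03-07.
A is earlier.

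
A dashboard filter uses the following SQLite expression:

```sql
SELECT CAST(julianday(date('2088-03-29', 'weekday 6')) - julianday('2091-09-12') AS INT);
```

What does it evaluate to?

`weekday 6` advances to the next Saturday; 2088-03-29 is a Monday, so it moves forward to 2088-04-03.
27 days remain in April 2088 after the 3rd (30 − 3).
Full months from May 2088 through August 2091 contribute their day counts.
Then 12 days into September 2091.
Total: 27 + 31 + 30 + 31 + 31 + 30 + 31 + 30 + 31 + 31 + 28 + 31 + 30 + 31 + 30 + 31 + 31 + 30 + 31 + 30 + 31 + 31 + 28 + 31 + 30 + 31 + 30 + 31 + 31 + 30 + 31 + 30 + 31 + 31 + 28 + 31 + 30 + 31 + 30 + 31 + 31 + 12 = 1257.
The subtraction is earlier − later, so the result is −1257 → -1257.

-1257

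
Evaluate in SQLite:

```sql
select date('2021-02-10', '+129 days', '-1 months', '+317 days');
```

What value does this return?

2022-04-01

Applying '+129 days' to 2021-02-10: counting 129 days forward gives 2021-06-19.
Adding -1 month to 2021-06-19 gives 2021-05-19.
Applying '+317 days' to 2021-05-19: counting 317 days forward gives 2022-04-01.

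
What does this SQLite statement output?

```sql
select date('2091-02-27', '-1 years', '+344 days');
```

Adding -1 year to 2091-02-27 gives 2090-02-27.
Applying '+344 days' to 2090-02-27: counting 344 days forward gives 2091-02-06.

2091-02-06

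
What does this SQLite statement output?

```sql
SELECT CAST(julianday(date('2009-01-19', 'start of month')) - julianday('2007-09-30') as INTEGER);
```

459

`start of month` rewinds 2009-01-19 to 2009-01-01.
0 days remain in September 2007 after the 30th (30 − 30).
Full months from October 2007 through December 2008 contribute their day counts.
Then 1 day into January 2009.
Total: 0 + 31 + 30 + 31 + 31 + 29 + 31 + 30 + 31 + 30 + 31 + 31 + 30 + 31 + 30 + 31 + 1 = 459.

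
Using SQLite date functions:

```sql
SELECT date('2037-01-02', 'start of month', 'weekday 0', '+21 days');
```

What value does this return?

`start of month` rewinds 2037-01-02 to 2037-01-01.
`weekday 0` advances to the next Sunday; 2037-01-01 is a Thursday, so it moves forward to 2037-01-04.
Advancing 21 more days within January lands on 2037-01-25.

2037-01-25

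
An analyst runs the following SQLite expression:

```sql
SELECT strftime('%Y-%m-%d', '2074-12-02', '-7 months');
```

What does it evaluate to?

2074-05-02

First apply '-7 months': 2074-12-02 → 2074-05-02.
`%Y-%m-%d` extracts the ISO date: 2074-05-02.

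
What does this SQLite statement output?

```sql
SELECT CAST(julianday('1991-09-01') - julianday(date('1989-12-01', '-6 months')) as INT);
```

Adding -6 months to 1989-12-01 gives 1989-06-01.
29 days remain in June 1989 after the 1st (30 − 1).
Full months from July 1989 through August 1991 contribute their day counts.
Then 1 day into September 1991.
Total: 29 + 31 + 31 + 30 + 31 + 30 + 31 + 31 + 28 + 31 + 30 + 31 + 30 + 31 + 31 + 30 + 31 + 30 + 31 + 31 + 28 + 31 + 30 + 31 + 30 + 31 + 31 + 1 = 822.

822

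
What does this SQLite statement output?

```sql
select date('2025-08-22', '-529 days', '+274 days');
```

Applying '-529 days' to 2025-08-22: counting 529 days back gives 2024-03-11.
Applying '+274 days' to 2024-03-11: counting 274 days forward gives 2024-12-10.

2024-12-10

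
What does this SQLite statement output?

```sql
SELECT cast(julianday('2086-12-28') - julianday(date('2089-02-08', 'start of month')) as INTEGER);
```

`start of month` rewinds 2089-02-08 to 2089-02-01.
3 days remain in December 2086 after the 28th (31 − 28).
Full months from January 2087 through January 2089 contribute their day counts.
Then 1 day into February 2089.
Total: 3 + 31 + 28 + 31 + 30 + 31 + 30 + 31 + 31 + 30 + 31 + 30 + 31 + 31 + 29 + 31 + 30 + 31 + 30 + 31 + 31 + 30 + 31 + 30 + 31 + 31 + 1 = 766.
The subtraction is earlier − later, so the result is −766 → -766.

-766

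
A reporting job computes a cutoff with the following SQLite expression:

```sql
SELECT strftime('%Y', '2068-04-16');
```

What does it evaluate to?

`%Y` extracts the 4-digit year: 2068.

2068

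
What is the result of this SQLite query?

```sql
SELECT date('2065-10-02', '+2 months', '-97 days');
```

2065-08-27

Adding +2 months to 2065-10-02 gives 2065-12-02.
Applying '-97 days' to 2065-12-02: counting 97 days back gives 2065-08-27.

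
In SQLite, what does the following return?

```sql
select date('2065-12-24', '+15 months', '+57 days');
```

Adding +15 months to 2065-12-24 gives 2067-03-24.
Applying '+57 days' to 2067-03-24: counting 57 days forward gives 2067-05-20.

2067-05-20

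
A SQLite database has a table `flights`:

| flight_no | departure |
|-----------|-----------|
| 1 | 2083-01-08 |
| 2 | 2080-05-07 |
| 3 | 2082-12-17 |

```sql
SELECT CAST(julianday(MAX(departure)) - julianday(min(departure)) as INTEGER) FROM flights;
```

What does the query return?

MIN = 2080-05-07, MAX = 2083-01-08.
24 days remain in May 2080 after the 7th (31 − 7).
Full months from June 2080 through December 2082 contribute their day counts.
Then 8 days into January 2083.
Total: 24 + 30 + 31 + 31 + 30 + 31 + 30 + 31 + 31 + 28 + 31 + 30 + 31 + 30 + 31 + 31 + 30 + 31 + 30 + 31 + 31 + 28 + 31 + 30 + 31 + 30 + 31 + 31 + 30 + 31 + 30 + 31 + 8 = 976.

976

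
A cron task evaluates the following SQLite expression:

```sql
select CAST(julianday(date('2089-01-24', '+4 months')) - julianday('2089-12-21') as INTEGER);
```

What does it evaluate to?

-211

Adding +4 months to 2089-01-24 gives 2089-05-24.
7 days remain in May 2089 after the 24th (31 − 24).
Full months from June 2089 through November 2089 contribute their day counts.
Then 21 days into December 2089.
Total: 7 + 30 + 31 + 31 + 30 + 31 + 30 + 21 = 211.
The subtraction is earlier − later, so the result is −211 → -211.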